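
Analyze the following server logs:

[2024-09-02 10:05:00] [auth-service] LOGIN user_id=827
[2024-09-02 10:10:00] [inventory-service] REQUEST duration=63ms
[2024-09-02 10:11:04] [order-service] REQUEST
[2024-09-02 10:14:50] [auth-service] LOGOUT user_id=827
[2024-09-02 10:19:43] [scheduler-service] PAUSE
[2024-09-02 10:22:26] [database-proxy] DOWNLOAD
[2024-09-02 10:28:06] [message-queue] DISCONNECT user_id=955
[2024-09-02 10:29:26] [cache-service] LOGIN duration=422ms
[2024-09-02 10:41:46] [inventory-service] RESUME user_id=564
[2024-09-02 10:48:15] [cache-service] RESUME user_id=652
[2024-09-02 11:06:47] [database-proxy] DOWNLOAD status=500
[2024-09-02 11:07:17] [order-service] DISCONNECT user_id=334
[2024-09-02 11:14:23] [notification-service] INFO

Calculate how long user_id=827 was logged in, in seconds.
590

To calculate session duration:

1. Find LOGIN event for user_id=827: 2024-09-02 10:05:00
2. Find LOGOUT event for user_id=827: 2024-09-02 10:14:50
3. Session duration: 2024-09-02 10:14:50 - 2024-09-02 10:05:00 = 590 seconds (9 minutes)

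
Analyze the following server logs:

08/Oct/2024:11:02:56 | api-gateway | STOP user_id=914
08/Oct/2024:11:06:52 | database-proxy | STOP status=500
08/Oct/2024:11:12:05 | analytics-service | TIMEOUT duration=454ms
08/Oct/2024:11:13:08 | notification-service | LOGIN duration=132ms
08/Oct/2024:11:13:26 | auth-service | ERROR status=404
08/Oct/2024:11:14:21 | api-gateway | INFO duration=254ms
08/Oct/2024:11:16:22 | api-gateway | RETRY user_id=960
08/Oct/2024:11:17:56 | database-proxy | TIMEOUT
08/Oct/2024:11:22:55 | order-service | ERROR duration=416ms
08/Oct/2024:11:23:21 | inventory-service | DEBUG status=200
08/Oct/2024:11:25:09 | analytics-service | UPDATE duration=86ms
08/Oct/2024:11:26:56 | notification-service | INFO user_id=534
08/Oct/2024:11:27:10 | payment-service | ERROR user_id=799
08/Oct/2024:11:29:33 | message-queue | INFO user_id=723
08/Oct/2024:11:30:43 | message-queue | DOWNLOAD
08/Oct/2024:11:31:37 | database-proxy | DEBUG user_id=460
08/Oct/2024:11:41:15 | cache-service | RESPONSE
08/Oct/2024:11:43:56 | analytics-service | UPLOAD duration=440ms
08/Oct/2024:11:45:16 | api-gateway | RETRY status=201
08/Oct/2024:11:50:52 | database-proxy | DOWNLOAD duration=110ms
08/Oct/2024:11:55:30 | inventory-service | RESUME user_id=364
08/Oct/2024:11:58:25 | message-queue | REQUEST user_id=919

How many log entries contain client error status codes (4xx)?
1

To find matching entries:

1. Pattern to match: client error status codes (4xx)
2. Scan each log entry for the pattern
3. Count matches: 1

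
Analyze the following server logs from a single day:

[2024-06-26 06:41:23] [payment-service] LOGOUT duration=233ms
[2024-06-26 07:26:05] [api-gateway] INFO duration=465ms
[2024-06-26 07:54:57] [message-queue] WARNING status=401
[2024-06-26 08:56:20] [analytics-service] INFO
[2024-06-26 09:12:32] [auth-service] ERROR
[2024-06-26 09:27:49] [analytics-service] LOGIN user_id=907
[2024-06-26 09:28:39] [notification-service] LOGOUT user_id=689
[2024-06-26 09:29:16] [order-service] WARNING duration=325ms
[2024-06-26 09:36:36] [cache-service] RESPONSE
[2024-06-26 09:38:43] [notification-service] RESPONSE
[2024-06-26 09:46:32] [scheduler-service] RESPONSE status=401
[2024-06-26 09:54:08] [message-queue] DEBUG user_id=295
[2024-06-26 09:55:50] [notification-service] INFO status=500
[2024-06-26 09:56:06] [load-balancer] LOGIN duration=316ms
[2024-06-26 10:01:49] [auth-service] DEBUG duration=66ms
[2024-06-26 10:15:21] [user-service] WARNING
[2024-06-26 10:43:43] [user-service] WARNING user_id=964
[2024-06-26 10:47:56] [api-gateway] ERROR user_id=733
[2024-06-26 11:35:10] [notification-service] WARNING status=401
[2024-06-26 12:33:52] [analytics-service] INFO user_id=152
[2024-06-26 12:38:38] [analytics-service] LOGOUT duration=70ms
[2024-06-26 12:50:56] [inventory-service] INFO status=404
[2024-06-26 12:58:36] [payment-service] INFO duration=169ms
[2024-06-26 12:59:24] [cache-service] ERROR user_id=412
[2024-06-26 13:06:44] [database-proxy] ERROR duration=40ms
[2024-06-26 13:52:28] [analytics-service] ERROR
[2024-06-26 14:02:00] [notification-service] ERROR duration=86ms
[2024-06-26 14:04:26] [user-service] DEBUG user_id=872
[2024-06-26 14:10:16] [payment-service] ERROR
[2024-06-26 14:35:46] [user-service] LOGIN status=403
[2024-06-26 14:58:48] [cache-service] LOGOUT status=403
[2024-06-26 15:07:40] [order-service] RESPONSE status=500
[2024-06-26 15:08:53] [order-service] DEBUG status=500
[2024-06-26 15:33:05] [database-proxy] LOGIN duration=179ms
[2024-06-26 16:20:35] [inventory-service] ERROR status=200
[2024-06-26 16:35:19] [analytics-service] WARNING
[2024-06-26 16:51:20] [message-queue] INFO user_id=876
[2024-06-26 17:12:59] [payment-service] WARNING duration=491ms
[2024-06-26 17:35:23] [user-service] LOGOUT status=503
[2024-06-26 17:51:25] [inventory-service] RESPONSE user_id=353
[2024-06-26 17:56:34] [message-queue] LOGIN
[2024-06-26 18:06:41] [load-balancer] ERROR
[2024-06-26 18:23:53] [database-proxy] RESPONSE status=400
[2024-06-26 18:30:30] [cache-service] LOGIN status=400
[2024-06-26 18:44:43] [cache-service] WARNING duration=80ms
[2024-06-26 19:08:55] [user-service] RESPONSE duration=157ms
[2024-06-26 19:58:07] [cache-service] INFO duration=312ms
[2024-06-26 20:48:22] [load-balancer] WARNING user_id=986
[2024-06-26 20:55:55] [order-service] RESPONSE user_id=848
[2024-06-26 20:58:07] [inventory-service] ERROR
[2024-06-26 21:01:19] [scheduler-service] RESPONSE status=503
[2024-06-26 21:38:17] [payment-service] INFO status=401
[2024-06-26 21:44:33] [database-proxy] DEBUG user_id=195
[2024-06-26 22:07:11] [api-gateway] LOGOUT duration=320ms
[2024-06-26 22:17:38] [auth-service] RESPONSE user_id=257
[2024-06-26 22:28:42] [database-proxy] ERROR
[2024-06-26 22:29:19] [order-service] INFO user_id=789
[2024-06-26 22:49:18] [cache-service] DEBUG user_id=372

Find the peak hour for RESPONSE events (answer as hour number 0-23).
9

To find the peak hour:

1. Group all RESPONSE events by hour
2. Count events in each hour
3. Find hour with maximum count
4. Peak hour: 9 (with 3 events)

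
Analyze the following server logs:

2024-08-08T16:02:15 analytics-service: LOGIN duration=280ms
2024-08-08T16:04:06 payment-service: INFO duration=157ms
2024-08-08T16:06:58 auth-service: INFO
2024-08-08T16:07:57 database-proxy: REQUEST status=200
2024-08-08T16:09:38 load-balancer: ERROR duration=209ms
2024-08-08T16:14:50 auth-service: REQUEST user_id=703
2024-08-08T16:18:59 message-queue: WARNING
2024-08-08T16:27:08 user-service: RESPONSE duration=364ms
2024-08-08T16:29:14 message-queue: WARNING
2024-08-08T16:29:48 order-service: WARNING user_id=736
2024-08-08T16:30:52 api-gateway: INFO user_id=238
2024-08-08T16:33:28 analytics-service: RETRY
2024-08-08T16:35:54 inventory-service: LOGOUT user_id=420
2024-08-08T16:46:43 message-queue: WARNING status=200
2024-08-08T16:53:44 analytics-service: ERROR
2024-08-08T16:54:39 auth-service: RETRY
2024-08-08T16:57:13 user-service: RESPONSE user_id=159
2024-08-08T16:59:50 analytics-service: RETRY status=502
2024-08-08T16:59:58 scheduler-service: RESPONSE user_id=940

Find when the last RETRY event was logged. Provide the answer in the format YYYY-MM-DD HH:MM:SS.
2024-08-08 16:59:50

To find the last event:

1. Filter for all RETRY events
2. Sort by timestamp
3. Select the last one
4. Timestamp: 2024-08-08 16:59:50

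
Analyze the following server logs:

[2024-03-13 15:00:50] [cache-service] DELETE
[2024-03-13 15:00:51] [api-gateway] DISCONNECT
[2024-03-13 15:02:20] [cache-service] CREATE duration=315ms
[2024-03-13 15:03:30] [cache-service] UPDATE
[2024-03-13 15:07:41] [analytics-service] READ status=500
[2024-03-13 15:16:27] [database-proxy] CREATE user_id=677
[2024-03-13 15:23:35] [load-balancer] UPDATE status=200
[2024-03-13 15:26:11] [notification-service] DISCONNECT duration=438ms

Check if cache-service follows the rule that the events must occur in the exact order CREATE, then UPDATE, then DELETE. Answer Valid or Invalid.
Invalid

To validate ordering:

1. Required order: CREATE → UPDATE → DELETE
2. Rule: the events must occur in the exact order CREATE, then UPDATE, then DELETE
3. Check actual order of events for cache-service
4. Result: Invalid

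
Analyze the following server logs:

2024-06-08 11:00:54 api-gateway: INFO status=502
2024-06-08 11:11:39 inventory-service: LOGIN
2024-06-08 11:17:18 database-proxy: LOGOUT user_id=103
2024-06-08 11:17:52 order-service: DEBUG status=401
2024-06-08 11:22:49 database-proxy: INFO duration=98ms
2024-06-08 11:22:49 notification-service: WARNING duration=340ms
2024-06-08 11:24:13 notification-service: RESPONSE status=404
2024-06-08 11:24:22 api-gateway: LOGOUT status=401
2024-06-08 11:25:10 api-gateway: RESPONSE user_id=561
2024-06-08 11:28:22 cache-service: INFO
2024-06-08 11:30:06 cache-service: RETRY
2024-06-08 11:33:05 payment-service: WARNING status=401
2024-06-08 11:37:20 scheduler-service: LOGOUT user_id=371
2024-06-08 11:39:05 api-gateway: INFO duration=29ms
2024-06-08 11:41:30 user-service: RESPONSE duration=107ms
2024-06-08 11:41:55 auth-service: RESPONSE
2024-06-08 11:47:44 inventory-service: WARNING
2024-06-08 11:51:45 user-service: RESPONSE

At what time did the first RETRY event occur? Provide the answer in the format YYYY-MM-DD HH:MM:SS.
2024-06-08 11:30:06

To find the first event:

1. Filter for all RETRY events
2. Sort by timestamp
3. Select the first one
4. Timestamp: 2024-06-08 11:30:06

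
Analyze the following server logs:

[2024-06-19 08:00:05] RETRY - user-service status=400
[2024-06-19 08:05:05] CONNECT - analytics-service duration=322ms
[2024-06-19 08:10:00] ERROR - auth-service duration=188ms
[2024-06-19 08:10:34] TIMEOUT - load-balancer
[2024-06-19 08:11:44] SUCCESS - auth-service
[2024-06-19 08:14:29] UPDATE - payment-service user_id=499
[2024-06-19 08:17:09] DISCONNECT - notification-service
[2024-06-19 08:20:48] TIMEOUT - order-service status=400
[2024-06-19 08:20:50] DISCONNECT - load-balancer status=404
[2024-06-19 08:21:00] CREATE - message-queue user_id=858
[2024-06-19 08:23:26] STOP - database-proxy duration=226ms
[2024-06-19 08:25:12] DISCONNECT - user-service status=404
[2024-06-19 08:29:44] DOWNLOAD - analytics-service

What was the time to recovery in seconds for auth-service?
104

To calculate recovery time:

1. Find ERROR event for auth-service: 2024-06-19 08:10:00
2. Find next SUCCESS event for auth-service: 2024-06-19 08:11:44
3. Recovery time: 2024-06-19 08:11:44 - 2024-06-19 08:10:00 = 104 seconds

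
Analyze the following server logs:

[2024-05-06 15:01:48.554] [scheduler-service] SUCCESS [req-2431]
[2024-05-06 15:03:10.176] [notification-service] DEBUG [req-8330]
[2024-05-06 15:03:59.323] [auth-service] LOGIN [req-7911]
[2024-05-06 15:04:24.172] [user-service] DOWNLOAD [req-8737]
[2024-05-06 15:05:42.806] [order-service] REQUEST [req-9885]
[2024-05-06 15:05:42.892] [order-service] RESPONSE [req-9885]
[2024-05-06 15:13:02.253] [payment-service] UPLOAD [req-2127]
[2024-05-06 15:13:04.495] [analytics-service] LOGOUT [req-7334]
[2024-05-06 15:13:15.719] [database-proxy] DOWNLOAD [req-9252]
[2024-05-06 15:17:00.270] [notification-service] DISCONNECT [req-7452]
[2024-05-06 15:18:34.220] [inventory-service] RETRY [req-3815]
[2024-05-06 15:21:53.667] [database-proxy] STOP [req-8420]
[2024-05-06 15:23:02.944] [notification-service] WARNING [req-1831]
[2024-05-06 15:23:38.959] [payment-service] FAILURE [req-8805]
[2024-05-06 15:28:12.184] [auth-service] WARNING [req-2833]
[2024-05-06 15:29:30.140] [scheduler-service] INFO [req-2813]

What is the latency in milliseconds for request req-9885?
86

To calculate latency:

1. Find REQUEST with id req-9885: 2024-05-06 15:05:42.806
2. Find RESPONSE with id req-9885: 2024-05-06 15:05:42.892
3. Latency: 2024-05-06 15:05:42.892 - 2024-05-06 15:05:42.806 = 86ms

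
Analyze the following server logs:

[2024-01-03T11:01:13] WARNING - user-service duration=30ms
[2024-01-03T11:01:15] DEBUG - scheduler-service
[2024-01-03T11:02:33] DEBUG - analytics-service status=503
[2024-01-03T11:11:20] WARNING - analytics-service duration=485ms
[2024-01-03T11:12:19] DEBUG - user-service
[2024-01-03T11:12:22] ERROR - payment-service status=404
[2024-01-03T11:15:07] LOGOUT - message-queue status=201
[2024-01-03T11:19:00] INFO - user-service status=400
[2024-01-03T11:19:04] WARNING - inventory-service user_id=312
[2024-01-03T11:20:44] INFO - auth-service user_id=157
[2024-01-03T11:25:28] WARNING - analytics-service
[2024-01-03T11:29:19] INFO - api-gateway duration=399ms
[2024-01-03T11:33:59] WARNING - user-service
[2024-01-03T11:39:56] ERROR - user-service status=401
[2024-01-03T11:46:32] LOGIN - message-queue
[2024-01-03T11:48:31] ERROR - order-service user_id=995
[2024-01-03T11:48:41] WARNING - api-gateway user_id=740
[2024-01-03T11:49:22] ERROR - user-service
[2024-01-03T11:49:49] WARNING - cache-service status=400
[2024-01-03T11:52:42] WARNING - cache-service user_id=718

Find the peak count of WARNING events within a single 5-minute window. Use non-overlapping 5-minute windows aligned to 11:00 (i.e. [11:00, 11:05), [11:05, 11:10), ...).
2

To find the burst window:

1. Divide the log period into non-overlapping 5-minute windows starting at 11:00
2. Count WARNING events in each window
3. Find the window with maximum count
4. Maximum events in a window: 2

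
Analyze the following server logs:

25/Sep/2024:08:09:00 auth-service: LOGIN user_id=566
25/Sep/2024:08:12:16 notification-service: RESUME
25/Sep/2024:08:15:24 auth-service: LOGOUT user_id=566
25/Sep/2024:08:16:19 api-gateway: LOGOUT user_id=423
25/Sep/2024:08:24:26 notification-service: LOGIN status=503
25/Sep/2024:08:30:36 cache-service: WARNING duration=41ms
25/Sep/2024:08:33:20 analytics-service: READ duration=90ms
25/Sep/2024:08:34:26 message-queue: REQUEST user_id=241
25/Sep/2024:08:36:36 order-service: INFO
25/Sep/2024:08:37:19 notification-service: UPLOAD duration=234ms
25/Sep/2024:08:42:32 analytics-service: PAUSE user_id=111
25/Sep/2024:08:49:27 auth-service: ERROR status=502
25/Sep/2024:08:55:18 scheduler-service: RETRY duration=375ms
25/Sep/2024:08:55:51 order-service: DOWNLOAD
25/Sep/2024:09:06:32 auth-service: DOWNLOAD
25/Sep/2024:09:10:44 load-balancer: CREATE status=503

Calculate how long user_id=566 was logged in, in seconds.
384

To calculate session duration:

1. Find LOGIN event for user_id=566: 25/Sep/2024:08:09:00
2. Find LOGOUT event for user_id=566: 25/Sep/2024:08:15:24
3. Session duration: 25/Sep/2024:08:15:24 - 25/Sep/2024:08:09:00 = 384 seconds (6 minutes)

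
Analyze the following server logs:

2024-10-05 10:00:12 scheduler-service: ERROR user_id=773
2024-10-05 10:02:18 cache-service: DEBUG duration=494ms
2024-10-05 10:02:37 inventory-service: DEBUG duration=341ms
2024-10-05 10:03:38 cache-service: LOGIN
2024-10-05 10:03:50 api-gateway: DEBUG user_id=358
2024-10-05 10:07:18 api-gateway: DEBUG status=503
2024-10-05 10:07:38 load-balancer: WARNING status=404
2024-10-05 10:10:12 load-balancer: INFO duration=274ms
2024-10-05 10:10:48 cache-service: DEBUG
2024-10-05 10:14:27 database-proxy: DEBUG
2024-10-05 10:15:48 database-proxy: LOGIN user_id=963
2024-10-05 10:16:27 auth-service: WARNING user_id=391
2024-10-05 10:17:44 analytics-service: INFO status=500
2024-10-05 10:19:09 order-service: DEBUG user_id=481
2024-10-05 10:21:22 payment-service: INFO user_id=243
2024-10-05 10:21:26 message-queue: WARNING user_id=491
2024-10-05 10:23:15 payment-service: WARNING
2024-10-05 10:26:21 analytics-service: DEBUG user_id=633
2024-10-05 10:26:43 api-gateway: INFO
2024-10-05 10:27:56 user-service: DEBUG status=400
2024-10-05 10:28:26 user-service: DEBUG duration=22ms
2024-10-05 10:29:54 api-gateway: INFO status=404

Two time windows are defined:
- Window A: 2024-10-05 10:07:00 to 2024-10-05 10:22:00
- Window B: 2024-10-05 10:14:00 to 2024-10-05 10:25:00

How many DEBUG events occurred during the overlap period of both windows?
2

To find overlap events:

1. Window A: 2024-10-05 10:07:00 to 2024-10-05 10:22:00
2. Window B: 2024-10-05 10:14:00 to 2024-10-05 10:25:00
3. Overlap period: 2024-10-05 10:14:00 to 2024-10-05 10:22:00
4. Count DEBUG events in overlap: 2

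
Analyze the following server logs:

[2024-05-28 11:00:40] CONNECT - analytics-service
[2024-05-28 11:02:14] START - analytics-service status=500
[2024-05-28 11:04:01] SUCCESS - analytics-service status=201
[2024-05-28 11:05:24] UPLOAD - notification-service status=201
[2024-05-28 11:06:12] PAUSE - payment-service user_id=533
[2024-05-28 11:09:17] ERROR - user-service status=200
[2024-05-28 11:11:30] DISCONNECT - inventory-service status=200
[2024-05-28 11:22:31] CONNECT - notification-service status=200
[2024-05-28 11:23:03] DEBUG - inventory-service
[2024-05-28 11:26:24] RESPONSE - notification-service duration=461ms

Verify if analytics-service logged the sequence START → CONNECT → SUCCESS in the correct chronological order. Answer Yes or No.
No

To verify sequence order:

1. Find all events in sequence START → CONNECT → SUCCESS for analytics-service
2. Extract their timestamps
3. Check if timestamps are in ascending order
4. Result: No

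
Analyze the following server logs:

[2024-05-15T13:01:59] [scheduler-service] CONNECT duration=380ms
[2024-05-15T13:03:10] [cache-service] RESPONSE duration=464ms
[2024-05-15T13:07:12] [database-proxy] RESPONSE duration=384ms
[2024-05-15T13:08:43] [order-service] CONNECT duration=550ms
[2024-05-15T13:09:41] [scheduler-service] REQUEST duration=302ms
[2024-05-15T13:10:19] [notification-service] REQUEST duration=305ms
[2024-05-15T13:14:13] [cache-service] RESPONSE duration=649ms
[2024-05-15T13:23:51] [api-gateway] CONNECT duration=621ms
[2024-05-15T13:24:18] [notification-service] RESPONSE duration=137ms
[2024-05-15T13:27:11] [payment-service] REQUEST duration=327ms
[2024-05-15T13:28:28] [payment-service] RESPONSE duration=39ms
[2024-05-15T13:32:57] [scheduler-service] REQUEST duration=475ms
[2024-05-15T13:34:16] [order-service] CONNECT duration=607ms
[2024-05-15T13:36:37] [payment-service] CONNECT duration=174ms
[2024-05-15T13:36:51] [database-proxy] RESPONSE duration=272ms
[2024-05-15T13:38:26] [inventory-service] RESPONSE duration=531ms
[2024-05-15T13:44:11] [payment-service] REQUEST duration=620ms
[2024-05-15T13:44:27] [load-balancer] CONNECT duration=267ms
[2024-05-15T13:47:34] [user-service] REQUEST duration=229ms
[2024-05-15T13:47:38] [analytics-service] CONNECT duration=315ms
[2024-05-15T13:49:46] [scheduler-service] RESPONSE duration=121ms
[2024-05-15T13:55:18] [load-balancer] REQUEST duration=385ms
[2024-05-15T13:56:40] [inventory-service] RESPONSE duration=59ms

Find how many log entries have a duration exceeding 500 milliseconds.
6

To count timeouts:

1. Threshold: 500ms
2. Extract duration from each log entry
3. Count entries where duration > 500
4. Timeout count: 6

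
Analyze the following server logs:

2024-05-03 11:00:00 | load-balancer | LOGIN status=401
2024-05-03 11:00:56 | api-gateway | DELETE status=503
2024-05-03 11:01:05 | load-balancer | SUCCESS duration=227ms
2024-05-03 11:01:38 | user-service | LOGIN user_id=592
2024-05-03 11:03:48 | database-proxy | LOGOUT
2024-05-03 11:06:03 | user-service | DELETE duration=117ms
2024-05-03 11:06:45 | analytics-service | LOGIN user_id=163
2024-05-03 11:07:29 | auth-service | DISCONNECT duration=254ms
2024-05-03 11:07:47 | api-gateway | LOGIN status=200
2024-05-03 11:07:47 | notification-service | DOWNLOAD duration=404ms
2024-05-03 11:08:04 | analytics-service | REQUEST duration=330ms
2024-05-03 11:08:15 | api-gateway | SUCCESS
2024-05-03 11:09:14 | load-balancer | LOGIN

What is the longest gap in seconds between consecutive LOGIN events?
307

To find the longest gap:

1. Extract all LOGIN events in chronological order
2. Calculate time differences between consecutive events
3. Find the maximum difference
4. Longest gap: 307 seconds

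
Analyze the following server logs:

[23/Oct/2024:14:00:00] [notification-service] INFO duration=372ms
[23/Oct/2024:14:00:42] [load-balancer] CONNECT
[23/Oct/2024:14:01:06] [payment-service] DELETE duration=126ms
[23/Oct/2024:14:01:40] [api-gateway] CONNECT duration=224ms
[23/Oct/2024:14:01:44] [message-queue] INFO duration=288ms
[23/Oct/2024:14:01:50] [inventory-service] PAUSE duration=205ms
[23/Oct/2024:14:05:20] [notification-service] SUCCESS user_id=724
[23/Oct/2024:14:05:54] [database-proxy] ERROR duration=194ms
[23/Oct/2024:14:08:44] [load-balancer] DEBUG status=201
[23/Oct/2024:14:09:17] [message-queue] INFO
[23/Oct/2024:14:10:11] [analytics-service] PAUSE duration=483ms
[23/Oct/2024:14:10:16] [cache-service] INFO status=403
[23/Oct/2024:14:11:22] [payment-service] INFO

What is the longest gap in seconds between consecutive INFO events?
453

To find the longest gap:

1. Extract all INFO events in chronological order
2. Calculate time differences between consecutive events
3. Find the maximum difference
4. Longest gap: 453 seconds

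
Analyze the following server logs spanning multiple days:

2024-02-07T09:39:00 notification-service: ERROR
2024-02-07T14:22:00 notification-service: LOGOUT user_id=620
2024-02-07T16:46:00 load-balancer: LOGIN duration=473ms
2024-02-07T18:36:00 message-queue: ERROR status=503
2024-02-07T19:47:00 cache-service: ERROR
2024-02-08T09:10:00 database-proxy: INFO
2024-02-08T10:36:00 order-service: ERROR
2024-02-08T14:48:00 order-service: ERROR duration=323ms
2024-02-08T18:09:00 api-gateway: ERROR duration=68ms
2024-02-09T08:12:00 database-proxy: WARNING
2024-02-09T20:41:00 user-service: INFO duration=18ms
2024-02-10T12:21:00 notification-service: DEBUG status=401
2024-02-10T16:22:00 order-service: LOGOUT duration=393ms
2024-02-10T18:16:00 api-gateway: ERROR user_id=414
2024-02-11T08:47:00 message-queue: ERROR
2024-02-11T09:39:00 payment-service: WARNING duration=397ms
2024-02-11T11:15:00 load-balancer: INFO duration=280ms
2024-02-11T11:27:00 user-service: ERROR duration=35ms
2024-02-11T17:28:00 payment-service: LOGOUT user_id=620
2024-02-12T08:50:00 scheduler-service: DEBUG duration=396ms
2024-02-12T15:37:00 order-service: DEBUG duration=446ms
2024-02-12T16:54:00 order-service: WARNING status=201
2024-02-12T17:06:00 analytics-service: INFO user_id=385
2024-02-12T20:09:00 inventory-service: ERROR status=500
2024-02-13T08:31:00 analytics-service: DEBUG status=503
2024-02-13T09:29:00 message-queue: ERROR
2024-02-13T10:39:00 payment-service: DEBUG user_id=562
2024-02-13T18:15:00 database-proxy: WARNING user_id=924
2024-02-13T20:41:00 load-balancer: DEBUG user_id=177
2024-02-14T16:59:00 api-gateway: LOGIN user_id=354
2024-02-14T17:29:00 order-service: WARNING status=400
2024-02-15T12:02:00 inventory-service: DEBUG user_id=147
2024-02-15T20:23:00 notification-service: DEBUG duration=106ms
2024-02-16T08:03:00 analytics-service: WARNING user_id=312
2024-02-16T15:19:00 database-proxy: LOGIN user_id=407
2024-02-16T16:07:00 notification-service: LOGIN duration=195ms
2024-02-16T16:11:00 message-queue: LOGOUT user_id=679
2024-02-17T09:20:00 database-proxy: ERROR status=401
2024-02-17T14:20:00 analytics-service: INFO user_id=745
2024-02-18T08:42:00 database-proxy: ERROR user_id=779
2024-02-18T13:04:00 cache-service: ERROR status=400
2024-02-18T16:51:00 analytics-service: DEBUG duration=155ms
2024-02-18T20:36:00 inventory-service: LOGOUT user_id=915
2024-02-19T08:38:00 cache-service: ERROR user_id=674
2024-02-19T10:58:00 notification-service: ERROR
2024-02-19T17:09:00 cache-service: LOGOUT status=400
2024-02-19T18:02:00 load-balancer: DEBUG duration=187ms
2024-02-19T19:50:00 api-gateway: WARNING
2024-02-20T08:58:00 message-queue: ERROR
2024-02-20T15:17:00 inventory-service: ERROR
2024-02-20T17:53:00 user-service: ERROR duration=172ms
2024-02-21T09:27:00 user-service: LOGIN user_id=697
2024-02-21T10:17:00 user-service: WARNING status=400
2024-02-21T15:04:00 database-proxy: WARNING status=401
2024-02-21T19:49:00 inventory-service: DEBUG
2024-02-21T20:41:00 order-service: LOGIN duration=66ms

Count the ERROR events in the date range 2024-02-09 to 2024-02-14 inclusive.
5

To filter by date range:

1. Date range: 2024-02-09 through 2024-02-14, both dates inclusive
2. Filter for ERROR events whose date falls in this range
3. Count matching events: 5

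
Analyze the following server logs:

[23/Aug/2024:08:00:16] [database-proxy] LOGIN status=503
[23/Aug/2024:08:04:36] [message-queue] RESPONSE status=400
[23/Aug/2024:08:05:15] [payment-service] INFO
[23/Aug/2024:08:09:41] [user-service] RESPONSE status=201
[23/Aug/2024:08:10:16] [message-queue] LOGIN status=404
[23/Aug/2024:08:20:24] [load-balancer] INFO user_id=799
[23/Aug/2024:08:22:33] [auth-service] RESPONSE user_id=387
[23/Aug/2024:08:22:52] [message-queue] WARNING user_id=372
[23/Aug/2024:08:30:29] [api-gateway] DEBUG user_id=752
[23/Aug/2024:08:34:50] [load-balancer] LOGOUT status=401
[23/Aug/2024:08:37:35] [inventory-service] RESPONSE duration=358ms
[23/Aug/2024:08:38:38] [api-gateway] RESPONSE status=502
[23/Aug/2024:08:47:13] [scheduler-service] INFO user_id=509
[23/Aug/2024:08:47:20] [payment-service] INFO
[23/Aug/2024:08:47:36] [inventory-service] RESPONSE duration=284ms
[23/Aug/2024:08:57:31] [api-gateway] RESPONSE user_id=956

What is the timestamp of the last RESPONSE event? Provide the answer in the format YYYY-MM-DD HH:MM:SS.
2024-08-23 08:57:31

To find the last event:

1. Filter for all RESPONSE events
2. Sort by timestamp
3. Select the last one
4. Timestamp: 2024-08-23 08:57:31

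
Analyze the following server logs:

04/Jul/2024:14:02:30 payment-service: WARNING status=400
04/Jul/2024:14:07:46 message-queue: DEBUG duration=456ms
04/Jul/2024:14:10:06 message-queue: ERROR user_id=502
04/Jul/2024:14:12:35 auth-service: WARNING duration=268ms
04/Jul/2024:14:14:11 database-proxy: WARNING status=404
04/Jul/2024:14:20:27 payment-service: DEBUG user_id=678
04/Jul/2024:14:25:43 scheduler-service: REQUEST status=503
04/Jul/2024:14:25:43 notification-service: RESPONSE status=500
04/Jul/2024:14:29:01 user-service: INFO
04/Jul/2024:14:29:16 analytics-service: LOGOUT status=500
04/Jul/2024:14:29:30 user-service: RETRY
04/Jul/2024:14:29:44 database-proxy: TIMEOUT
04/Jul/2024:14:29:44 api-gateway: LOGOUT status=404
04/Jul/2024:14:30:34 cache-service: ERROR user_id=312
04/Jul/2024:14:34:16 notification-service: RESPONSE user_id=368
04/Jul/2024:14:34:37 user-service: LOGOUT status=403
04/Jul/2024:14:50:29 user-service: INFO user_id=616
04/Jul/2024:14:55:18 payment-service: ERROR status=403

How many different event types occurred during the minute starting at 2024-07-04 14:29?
4

To count unique event types:

1. Filter events in the minute starting at 2024-07-04 14:29
2. Extract event types from matching entries
3. Count unique types: 4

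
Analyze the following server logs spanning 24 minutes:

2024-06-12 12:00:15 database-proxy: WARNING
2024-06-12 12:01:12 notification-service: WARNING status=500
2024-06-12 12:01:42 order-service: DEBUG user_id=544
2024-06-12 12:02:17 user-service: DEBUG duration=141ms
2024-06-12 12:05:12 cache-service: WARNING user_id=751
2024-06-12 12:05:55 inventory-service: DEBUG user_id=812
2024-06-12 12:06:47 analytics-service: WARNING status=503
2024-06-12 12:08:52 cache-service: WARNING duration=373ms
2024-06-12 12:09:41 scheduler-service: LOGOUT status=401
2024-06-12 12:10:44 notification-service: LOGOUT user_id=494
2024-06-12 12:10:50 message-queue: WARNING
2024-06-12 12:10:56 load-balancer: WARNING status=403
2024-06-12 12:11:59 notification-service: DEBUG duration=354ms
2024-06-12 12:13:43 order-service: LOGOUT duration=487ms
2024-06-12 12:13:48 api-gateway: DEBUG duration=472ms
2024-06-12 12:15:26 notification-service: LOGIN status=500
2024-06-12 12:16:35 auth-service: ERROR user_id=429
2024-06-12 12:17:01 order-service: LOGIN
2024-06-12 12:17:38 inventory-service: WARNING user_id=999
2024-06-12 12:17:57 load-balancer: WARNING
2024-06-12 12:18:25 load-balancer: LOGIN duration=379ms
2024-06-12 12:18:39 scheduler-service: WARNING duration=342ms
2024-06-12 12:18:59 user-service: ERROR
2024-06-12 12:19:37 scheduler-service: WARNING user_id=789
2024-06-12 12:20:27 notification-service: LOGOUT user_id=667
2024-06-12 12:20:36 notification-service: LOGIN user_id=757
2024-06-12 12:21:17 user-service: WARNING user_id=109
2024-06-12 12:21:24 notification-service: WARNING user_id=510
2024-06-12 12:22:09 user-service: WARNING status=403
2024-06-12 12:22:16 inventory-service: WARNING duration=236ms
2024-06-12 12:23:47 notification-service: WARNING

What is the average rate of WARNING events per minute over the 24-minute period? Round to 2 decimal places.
0.67

To calculate the rate:

1. Count total WARNING events: 16
2. Total time period: 24 minutes
3. Rate = 16 / 24 = 0.67 events per minute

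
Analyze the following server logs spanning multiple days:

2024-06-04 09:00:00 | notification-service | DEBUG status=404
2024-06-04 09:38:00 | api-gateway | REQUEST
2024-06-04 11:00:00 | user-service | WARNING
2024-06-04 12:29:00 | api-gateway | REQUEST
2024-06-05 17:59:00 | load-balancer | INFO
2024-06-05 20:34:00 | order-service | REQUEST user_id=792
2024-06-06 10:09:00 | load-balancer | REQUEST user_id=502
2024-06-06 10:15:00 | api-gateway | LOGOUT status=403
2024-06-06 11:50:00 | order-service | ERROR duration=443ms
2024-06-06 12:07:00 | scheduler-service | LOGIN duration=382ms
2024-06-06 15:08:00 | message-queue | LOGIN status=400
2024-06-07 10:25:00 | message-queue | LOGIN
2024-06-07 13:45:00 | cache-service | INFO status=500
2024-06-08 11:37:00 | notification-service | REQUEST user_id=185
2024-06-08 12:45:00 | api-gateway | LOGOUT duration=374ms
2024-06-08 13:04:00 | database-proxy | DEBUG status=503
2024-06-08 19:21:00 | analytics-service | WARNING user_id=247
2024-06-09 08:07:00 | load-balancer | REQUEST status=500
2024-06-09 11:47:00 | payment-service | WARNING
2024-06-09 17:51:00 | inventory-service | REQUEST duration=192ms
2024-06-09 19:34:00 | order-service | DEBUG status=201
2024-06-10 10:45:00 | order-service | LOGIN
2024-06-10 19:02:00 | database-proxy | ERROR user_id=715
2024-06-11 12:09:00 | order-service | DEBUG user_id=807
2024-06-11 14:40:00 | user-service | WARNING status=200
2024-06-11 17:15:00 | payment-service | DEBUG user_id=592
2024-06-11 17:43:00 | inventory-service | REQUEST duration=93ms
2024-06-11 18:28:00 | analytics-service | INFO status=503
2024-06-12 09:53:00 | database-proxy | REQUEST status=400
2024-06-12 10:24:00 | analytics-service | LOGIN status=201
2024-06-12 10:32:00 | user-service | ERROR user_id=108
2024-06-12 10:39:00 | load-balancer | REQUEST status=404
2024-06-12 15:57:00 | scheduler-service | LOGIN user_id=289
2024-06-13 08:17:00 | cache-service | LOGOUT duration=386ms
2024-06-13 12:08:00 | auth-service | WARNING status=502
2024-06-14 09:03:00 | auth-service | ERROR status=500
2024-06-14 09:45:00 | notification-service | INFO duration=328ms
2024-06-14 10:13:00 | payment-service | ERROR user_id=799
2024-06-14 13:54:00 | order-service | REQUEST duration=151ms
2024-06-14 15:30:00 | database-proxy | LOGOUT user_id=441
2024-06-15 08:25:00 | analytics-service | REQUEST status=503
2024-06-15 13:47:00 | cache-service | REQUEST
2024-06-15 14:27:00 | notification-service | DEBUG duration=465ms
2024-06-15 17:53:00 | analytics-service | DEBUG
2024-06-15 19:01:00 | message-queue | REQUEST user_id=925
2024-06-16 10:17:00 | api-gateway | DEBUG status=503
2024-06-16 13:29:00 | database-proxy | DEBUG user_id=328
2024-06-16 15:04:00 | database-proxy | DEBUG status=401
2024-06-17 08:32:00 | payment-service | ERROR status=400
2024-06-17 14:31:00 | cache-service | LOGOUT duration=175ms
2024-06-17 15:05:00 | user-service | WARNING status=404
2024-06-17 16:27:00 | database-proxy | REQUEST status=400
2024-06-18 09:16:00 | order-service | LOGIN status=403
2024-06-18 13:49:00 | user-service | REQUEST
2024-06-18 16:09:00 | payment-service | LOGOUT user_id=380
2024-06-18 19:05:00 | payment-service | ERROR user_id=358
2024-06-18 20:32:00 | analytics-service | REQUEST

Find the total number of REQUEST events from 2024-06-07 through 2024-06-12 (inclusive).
6

To filter by date range:

1. Date range: 2024-06-07 through 2024-06-12, both dates inclusive
2. Filter for REQUEST events whose date falls in this range
3. Count matching events: 6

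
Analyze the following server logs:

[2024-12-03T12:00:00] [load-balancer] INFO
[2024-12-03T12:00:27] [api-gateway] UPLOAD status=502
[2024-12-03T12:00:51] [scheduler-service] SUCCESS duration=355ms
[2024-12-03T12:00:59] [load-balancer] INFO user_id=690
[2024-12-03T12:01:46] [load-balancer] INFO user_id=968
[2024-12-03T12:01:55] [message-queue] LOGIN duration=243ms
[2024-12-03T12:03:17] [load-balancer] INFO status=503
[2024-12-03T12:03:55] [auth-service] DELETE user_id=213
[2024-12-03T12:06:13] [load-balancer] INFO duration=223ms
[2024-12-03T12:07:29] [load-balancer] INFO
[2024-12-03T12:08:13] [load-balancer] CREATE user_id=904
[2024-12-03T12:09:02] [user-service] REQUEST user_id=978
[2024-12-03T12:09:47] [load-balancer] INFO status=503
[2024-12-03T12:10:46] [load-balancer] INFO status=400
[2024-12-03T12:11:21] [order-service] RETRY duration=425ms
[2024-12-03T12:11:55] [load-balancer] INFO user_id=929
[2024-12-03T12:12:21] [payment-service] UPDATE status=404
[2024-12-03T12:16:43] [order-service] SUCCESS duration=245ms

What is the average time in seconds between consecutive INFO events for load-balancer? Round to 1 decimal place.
89.4

To calculate average interval:

1. Find all INFO events for load-balancer in order
2. Calculate time gaps between consecutive events
3. Compute mean of gaps: 715 / 8 = 89.4 seconds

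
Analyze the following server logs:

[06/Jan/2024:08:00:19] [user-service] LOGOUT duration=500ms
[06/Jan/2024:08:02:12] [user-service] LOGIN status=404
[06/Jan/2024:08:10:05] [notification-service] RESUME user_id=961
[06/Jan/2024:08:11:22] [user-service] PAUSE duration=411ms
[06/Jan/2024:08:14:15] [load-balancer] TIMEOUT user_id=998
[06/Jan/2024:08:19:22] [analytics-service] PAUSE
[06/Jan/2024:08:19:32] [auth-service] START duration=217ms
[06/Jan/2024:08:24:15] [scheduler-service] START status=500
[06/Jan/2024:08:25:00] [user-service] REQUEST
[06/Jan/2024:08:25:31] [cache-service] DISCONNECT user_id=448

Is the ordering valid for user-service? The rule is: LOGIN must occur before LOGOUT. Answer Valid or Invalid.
Invalid

To validate ordering:

1. Required order: LOGIN → LOGOUT
2. Rule: LOGIN must occur before LOGOUT
3. Check actual order of events for user-service
4. Result: Invalid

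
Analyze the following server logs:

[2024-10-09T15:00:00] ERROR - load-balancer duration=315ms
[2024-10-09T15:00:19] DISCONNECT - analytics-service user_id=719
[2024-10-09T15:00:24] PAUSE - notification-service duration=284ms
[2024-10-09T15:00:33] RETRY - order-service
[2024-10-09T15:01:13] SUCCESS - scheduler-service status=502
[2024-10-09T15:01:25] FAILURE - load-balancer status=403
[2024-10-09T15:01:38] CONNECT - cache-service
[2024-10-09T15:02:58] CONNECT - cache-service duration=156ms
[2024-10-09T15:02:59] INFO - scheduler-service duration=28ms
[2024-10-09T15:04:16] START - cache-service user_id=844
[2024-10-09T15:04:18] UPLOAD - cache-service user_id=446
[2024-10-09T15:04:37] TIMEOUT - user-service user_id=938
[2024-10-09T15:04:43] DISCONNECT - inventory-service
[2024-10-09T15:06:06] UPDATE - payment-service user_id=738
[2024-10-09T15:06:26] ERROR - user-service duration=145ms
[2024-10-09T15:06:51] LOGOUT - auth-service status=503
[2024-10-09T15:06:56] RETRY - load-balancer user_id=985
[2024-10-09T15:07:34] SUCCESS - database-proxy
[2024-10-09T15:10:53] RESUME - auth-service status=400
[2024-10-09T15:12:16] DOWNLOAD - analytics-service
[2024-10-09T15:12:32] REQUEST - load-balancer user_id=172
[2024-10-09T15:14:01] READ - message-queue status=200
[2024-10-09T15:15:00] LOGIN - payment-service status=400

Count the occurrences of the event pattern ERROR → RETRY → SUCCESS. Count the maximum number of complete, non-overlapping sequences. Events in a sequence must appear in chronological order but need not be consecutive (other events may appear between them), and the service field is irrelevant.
2

To count sequences:

1. Look for pattern: ERROR → RETRY → SUCCESS
2. Greedily scan the log in chronological order, matching each sequence element in turn (ignoring service)
3. Each time the full pattern completes, increment the count and restart matching from the next event
4. Complete non-overlapping sequences found: 2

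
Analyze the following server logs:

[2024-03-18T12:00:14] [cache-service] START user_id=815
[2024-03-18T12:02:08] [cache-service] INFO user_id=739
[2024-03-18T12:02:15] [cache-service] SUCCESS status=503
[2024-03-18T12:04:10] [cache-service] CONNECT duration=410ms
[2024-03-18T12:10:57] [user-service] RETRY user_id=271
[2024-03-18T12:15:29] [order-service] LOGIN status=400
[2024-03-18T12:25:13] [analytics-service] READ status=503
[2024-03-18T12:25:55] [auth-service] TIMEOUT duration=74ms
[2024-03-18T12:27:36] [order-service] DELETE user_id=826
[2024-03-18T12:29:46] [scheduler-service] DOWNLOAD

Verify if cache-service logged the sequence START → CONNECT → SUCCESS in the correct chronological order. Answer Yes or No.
No

To verify sequence order:

1. Find all events in sequence START → CONNECT → SUCCESS for cache-service
2. Extract their timestamps
3. Check if timestamps are in ascending order
4. Result: No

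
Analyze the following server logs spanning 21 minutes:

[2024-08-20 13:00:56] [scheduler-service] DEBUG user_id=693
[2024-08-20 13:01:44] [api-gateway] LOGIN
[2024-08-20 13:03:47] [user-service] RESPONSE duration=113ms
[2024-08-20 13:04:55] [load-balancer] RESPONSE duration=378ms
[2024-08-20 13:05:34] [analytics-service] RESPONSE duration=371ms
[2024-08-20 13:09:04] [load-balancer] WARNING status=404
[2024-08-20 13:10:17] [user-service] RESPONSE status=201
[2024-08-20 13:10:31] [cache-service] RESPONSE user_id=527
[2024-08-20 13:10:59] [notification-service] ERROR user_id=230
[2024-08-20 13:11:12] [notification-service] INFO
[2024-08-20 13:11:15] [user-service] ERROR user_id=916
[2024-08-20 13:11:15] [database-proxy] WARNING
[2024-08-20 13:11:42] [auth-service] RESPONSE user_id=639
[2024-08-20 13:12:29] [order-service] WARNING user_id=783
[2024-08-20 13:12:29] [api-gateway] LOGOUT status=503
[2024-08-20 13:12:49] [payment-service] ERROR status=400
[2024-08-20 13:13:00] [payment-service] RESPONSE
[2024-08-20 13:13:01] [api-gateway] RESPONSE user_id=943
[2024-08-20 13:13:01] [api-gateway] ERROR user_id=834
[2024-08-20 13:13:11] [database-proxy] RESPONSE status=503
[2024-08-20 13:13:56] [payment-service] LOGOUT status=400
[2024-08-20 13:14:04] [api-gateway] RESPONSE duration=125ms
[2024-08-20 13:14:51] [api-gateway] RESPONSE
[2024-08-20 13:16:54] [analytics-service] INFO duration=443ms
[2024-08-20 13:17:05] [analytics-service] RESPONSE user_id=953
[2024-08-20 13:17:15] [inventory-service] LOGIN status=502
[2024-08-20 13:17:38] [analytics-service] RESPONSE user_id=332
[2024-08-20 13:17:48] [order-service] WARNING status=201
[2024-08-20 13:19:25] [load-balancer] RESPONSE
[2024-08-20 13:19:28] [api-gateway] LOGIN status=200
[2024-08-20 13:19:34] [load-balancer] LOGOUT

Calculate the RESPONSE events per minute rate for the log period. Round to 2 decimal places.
0.67

To calculate the rate:

1. Count total RESPONSE events: 14
2. Total time period: 21 minutes
3. Rate = 14 / 21 = 0.67 events per minute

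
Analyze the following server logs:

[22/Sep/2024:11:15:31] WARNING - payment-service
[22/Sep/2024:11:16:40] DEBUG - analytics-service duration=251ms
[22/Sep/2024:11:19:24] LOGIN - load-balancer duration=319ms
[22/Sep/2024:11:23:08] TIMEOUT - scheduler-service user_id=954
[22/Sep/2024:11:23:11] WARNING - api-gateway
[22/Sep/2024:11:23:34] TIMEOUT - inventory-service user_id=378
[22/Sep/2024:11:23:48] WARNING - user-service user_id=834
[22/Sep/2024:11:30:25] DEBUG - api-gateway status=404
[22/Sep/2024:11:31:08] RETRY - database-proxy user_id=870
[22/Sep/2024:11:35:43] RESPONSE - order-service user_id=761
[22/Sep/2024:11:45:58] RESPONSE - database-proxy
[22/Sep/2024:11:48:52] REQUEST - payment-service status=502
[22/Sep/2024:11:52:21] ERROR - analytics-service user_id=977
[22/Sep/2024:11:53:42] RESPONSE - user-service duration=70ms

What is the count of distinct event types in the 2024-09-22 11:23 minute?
2

To count unique event types:

1. Filter events in the minute starting at 2024-09-22 11:23
2. Extract event types from matching entries
3. Count unique types: 2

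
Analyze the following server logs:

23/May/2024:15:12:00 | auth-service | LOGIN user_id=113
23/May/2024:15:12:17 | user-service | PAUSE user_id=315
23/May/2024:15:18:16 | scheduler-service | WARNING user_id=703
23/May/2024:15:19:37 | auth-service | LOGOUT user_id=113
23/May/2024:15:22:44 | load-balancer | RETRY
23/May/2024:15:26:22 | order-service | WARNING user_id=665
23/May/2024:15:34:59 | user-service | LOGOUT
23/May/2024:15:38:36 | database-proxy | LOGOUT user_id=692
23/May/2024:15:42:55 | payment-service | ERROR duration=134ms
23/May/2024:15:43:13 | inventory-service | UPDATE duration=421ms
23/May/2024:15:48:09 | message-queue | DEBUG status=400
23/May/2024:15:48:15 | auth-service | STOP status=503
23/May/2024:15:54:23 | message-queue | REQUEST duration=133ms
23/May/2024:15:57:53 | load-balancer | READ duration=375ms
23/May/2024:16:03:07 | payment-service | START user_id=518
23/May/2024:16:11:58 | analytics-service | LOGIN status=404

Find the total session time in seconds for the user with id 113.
457

To calculate session duration:

1. Find LOGIN event for user_id=113: 23/May/2024:15:12:00
2. Find LOGOUT event for user_id=113: 23/May/2024:15:19:37
3. Session duration: 23/May/2024:15:19:37 - 23/May/2024:15:12:00 = 457 seconds (7 minutes)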